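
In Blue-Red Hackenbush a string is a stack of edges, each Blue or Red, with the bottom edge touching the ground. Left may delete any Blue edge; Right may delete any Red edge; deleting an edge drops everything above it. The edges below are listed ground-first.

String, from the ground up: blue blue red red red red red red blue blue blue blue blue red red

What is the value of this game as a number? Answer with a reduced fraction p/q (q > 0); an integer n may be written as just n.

step 1: add blue to get b; options L={ 0 } R={  } gives 1
step 2: add blue to get bb; options L={ 0,1 } R={  } gives 2
step 3: add red to get bbr; options L={ 0,1 } R={ 2 } gives 3/2
step 4: add red to get bbrr; options L={ 0,1 } R={ 3/2,2 } gives 5/4
step 5: add red to get bbrrr; options L={ 0,1 } R={ 5/4,3/2,2 } gives 9/8
step 6: add red to get bbrrrr; options L={ 0,1 } R={ 9/8,5/4,3/2,2 } gives 17/16
step 7: add red to get bbrrrrr; options L={ 0,1 } R={ 17/16,9/8,5/4,3/2,2 } gives 33/32
step 8: add red to get bbrrrrrr; options L={ 0,1 } R={ 33/32,17/16,9/8,5/4,3/2,2 } gives 65/64
step 9: add blue to get bbrrrrrrb; options L={ 0,1,65/64 } R={ 33/32,17/16,9/8,5/4,3/2,2 } gives 131/128
step 10: add blue to get bbrrrrrrbb; options L={ 0,1,65/64,131/128 } R={ 33/32,17/16,9/8,5/4,3/2,2 } gives 263/256
step 11: add blue to get bbrrrrrrbbb; options L={ 0,1,65/64,131/128,263/256 } R={ 33/32,17/16,9/8,5/4,3/2,2 } gives 527/512
step 12: add blue to get bbrrrrrrbbbb; options L={ 0,1,65/64,131/128,263/256,527/512 } R={ 33/32,17/16,9/8,5/4,3/2,2 } gives 1055/1024
step 13: add blue to get bbrrrrrrbbbbb; options L={ 0,1,65/64,131/128,263/256,527/512,1055/1024 } R={ 33/32,17/16,9/8,5/4,3/2,2 } gives 2111/2048
step 14: add red to get bbrrrrrrbbbbbr; options L={ 0,1,65/64,131/128,263/256,527/512,1055/1024 } R={ 2111/2048,33/32,17/16,9/8,5/4,3/2,2 } gives 4221/4096
step 15: add red to get bbrrrrrrbbbbbrr; options L={ 0,1,65/64,131/128,263/256,527/512,1055/1024 } R={ 4221/4096,2111/2048,33/32,17/16,9/8,5/4,3/2,2 } gives 8441/8192

8441/8192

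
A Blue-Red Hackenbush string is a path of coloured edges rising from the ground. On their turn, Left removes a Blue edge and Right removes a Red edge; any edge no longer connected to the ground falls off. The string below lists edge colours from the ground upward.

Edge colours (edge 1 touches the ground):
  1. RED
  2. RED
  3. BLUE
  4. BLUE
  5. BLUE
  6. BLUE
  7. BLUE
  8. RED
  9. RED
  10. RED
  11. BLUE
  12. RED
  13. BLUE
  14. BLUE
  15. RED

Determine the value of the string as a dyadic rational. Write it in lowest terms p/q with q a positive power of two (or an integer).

-8659/8192

val_1 [R]  L=[—]  R=[0]  — -1
val_2 [RR]  L=[—]  R=[-1,0]  — -2
val_3 [RRB]  L=[-2]  R=[-1,0]  — -3/2
val_4 [RRBB]  L=[-2,-3/2]  R=[-1,0]  — -5/4
val_5 [RRBBB]  L=[-2,-3/2,-5/4]  R=[-1,0]  — -9/8
val_6 [RRBBBB]  L=[-2,-3/2,-5/4,-9/8]  R=[-1,0]  — -17/16
val_7 [RRBBBBB]  L=[-2,-3/2,-5/4,-9/8,-17/16]  R=[-1,0]  — -33/32
val_8 [RRBBBBBR]  L=[-2,-3/2,-5/4,-9/8,-17/16]  R=[-33/32,-1,0]  — -67/64
val_9 [RRBBBBBRR]  L=[-2,-3/2,-5/4,-9/8,-17/16]  R=[-67/64,-33/32,-1,0]  — -135/128
val_10 [RRBBBBBRRR]  L=[-2,-3/2,-5/4,-9/8,-17/16]  R=[-135/128,-67/64,-33/32,-1,0]  — -271/256
val_11 [RRBBBBBRRRB]  L=[-2,-3/2,-5/4,-9/8,-17/16,-271/256]  R=[-135/128,-67/64,-33/32,-1,0]  — -541/512
val_12 [RRBBBBBRRRBR]  L=[-2,-3/2,-5/4,-9/8,-17/16,-271/256]  R=[-541/512,-135/128,-67/64,-33/32,-1,0]  — -1083/1024
val_13 [RRBBBBBRRRBRB]  L=[-2,-3/2,-5/4,-9/8,-17/16,-271/256,-1083/1024]  R=[-541/512,-135/128,-67/64,-33/32,-1,0]  — -2165/2048
val_14 [RRBBBBBRRRBRBB]  L=[-2,-3/2,-5/4,-9/8,-17/16,-271/256,-1083/1024,-2165/2048]  R=[-541/512,-135/128,-67/64,-33/32,-1,0]  — -4329/4096
val_15 [RRBBBBBRRRBRBBR]  L=[-2,-3/2,-5/4,-9/8,-17/16,-271/256,-1083/1024,-2165/2048]  R=[-4329/4096,-541/512,-135/128,-67/64,-33/32,-1,0]  — -8659/8192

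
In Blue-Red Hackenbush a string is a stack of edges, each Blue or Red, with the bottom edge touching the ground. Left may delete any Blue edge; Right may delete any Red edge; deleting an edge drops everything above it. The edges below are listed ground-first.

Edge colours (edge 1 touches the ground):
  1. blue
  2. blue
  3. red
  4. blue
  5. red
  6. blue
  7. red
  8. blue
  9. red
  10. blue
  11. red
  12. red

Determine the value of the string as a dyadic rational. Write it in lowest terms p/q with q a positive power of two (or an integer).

1705/1024

Build g(s[:k]) for k = 1..12, string s = blue blue red blue red blue red blue red blue red red.
step 1: add blue to get b; options L={ 0 } R={ (no moves) } so 1
step 2: add blue to get bb; options L={ 0, 1 } R={ (no moves) } so 2
step 3: add red to get bbr; options L={ 0, 1 } R={ 2 } so 3/2
step 4: add blue to get bbrb; options L={ 0, 1, 3/2 } R={ 2 } so 7/4
step 5: add red to get bbrbr; options L={ 0, 1, 3/2 } R={ 7/4, 2 } so 13/8
step 6: add blue to get bbrbrb; options L={ 0, 1, 3/2, 13/8 } R={ 7/4, 2 } so 27/16
step 7: add red to get bbrbrbr; options L={ 0, 1, 3/2, 13/8 } R={ 27/16, 7/4, 2 } so 53/32
step 8: add blue to get bbrbrbrb; options L={ 0, 1, 3/2, 13/8, 53/32 } R={ 27/16, 7/4, 2 } so 107/64
step 9: add red to get bbrbrbrbr; options L={ 0, 1, 3/2, 13/8, 53/32 } R={ 107/64, 27/16, 7/4, 2 } so 213/128
step 10: add blue to get bbrbrbrbrb; options L={ 0, 1, 3/2, 13/8, 53/32, 213/128 } R={ 107/64, 27/16, 7/4, 2 } so 427/256
step 11: add red to get bbrbrbrbrbr; options L={ 0, 1, 3/2, 13/8, 53/32, 213/128 } R={ 427/256, 107/64, 27/16, 7/4, 2 } so 853/512
step 12: add red to get bbrbrbrbrbrr; options L={ 0, 1, 3/2, 13/8, 53/32, 213/128 } R={ 853/512, 427/256, 107/64, 27/16, 7/4, 2 } so 1705/1024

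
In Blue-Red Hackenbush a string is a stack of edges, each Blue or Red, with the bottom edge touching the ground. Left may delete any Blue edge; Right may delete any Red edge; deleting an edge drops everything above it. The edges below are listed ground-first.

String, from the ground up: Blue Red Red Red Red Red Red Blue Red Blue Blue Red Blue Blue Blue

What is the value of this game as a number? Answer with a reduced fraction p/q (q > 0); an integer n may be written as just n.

367/16384

val(B) = { 0 | none } = 1
val(BR) = { 0 | 1 } = 1/2
val(BRR) = { 0 | 1/2,1 } = 1/4
val(BRRR) = { 0 | 1/4,1/2,1 } = 1/8
val(BRRRR) = { 0 | 1/8,1/4,1/2,1 } = 1/16
val(BRRRRR) = { 0 | 1/16,1/8,1/4,1/2,1 } = 1/32
val(BRRRRRR) = { 0 | 1/32,1/16,1/8,1/4,1/2,1 } = 1/64
val(BRRRRRRB) = { 0,1/64 | 1/32,1/16,1/8,1/4,1/2,1 } = 3/128
val(BRRRRRRBR) = { 0,1/64 | 3/128,1/32,1/16,1/8,1/4,1/2,1 } = 5/256
val(BRRRRRRBRB) = { 0,1/64,5/256 | 3/128,1/32,1/16,1/8,1/4,1/2,1 } = 11/512
val(BRRRRRRBRBB) = { 0,1/64,5/256,11/512 | 3/128,1/32,1/16,1/8,1/4,1/2,1 } = 23/1024
val(BRRRRRRBRBBR) = { 0,1/64,5/256,11/512 | 23/1024,3/128,1/32,1/16,1/8,1/4,1/2,1 } = 45/2048
val(BRRRRRRBRBBRB) = { 0,1/64,5/256,11/512,45/2048 | 23/1024,3/128,1/32,1/16,1/8,1/4,1/2,1 } = 91/4096
val(BRRRRRRBRBBRBB) = { 0,1/64,5/256,11/512,45/2048,91/4096 | 23/1024,3/128,1/32,1/16,1/8,1/4,1/2,1 } = 183/8192
val(BRRRRRRBRBBRBBB) = { 0,1/64,5/256,11/512,45/2048,91/4096,183/8192 | 23/1024,3/128,1/32,1/16,1/8,1/4,1/2,1 } = 367/16384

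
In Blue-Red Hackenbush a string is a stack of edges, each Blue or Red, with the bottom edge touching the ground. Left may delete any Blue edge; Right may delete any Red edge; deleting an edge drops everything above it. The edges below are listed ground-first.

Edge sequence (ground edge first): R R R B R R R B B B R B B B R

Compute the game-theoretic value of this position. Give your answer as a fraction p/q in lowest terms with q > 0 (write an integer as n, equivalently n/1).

Recurse on prefixes of the 15-edge string R R R B R R R B B B R B B B R:
v_1 [R]  L=[]  R=[0]  → -1
v_2 [RR]  L=[]  R=[-1,0]  → -2
v_3 [RRR]  L=[]  R=[-2,-1,0]  → -3
v_4 [RRRB]  L=[-3]  R=[-2,-1,0]  → -5/2
v_5 [RRRBR]  L=[-3]  R=[-5/2,-2,-1,0]  → -11/4
v_6 [RRRBRR]  L=[-3]  R=[-11/4,-5/2,-2,-1,0]  → -23/8
v_7 [RRRBRRR]  L=[-3]  R=[-23/8,-11/4,-5/2,-2,-1,0]  → -47/16
v_8 [RRRBRRRB]  L=[-3,-47/16]  R=[-23/8,-11/4,-5/2,-2,-1,0]  → -93/32
v_9 [RRRBRRRBB]  L=[-3,-47/16,-93/32]  R=[-23/8,-11/4,-5/2,-2,-1,0]  → -185/64
v_10 [RRRBRRRBBB]  L=[-3,-47/16,-93/32,-185/64]  R=[-23/8,-11/4,-5/2,-2,-1,0]  → -369/128
v_11 [RRRBRRRBBBR]  L=[-3,-47/16,-93/32,-185/64]  R=[-369/128,-23/8,-11/4,-5/2,-2,-1,0]  → -739/256
v_12 [RRRBRRRBBBRB]  L=[-3,-47/16,-93/32,-185/64,-739/256]  R=[-369/128,-23/8,-11/4,-5/2,-2,-1,0]  → -1477/512
v_13 [RRRBRRRBBBRBB]  L=[-3,-47/16,-93/32,-185/64,-739/256,-1477/512]  R=[-369/128,-23/8,-11/4,-5/2,-2,-1,0]  → -2953/1024
v_14 [RRRBRRRBBBRBBB]  L=[-3,-47/16,-93/32,-185/64,-739/256,-1477/512,-2953/1024]  R=[-369/128,-23/8,-11/4,-5/2,-2,-1,0]  → -5905/2048
v_15 [RRRBRRRBBBRBBBR]  L=[-3,-47/16,-93/32,-185/64,-739/256,-1477/512,-2953/1024]  R=[-5905/2048,-369/128,-23/8,-11/4,-5/2,-2,-1,0]  → -11811/4096

-11811/4096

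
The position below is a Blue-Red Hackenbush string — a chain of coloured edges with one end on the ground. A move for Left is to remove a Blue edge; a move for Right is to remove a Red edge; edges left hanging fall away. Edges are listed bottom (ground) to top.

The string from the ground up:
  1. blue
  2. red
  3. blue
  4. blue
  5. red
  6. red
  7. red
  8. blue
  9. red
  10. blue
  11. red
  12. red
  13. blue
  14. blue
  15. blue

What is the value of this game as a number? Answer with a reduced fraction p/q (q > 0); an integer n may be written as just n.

value_1 [b]  L=[0]  R=[none]  so 1
value_2 [br]  L=[0]  R=[1]  so 1/2
value_3 [brb]  L=[0; 1/2]  R=[1]  so 3/4
value_4 [brbb]  L=[0; 1/2; 3/4]  R=[1]  so 7/8
value_5 [brbbr]  L=[0; 1/2; 3/4]  R=[7/8; 1]  so 13/16
value_6 [brbbrr]  L=[0; 1/2; 3/4]  R=[13/16; 7/8; 1]  so 25/32
value_7 [brbbrrr]  L=[0; 1/2; 3/4]  R=[25/32; 13/16; 7/8; 1]  so 49/64
value_8 [brbbrrrb]  L=[0; 1/2; 3/4; 49/64]  R=[25/32; 13/16; 7/8; 1]  so 99/128
value_9 [brbbrrrbr]  L=[0; 1/2; 3/4; 49/64]  R=[99/128; 25/32; 13/16; 7/8; 1]  so 197/256
value_10 [brbbrrrbrb]  L=[0; 1/2; 3/4; 49/64; 197/256]  R=[99/128; 25/32; 13/16; 7/8; 1]  so 395/512
value_11 [brbbrrrbrbr]  L=[0; 1/2; 3/4; 49/64; 197/256]  R=[395/512; 99/128; 25/32; 13/16; 7/8; 1]  so 789/1024
value_12 [brbbrrrbrbrr]  L=[0; 1/2; 3/4; 49/64; 197/256]  R=[789/1024; 395/512; 99/128; 25/32; 13/16; 7/8; 1]  so 1577/2048
value_13 [brbbrrrbrbrrb]  L=[0; 1/2; 3/4; 49/64; 197/256; 1577/2048]  R=[789/1024; 395/512; 99/128; 25/32; 13/16; 7/8; 1]  so 3155/4096
value_14 [brbbrrrbrbrrbb]  L=[0; 1/2; 3/4; 49/64; 197/256; 1577/2048; 3155/4096]  R=[789/1024; 395/512; 99/128; 25/32; 13/16; 7/8; 1]  so 6311/8192
value_15 [brbbrrrbrbrrbbb]  L=[0; 1/2; 3/4; 49/64; 197/256; 1577/2048; 3155/4096; 6311/8192]  R=[789/1024; 395/512; 99/128; 25/32; 13/16; 7/8; 1]  so 12623/16384

12623/16384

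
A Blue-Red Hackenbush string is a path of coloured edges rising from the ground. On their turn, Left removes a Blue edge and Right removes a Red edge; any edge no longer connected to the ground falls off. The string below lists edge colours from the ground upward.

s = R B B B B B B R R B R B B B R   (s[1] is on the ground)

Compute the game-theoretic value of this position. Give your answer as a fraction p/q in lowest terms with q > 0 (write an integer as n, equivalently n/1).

edge 1 of 15 (R): { none | 0 } ⇒ -1
edge 2 of 15 (B): { -1 | 0 } ⇒ -1/2
edge 3 of 15 (B): { -1 -1/2 | 0 } ⇒ -1/4
edge 4 of 15 (B): { -1 -1/2 -1/4 | 0 } ⇒ -1/8
edge 5 of 15 (B): { -1 -1/2 -1/4 -1/8 | 0 } ⇒ -1/16
edge 6 of 15 (B): { -1 -1/2 -1/4 -1/8 -1/16 | 0 } ⇒ -1/32
edge 7 of 15 (B): { -1 -1/2 -1/4 -1/8 -1/16 -1/32 | 0 } ⇒ -1/64
edge 8 of 15 (R): { -1 -1/2 -1/4 -1/8 -1/16 -1/32 | -1/64 0 } ⇒ -3/128
edge 9 of 15 (R): { -1 -1/2 -1/4 -1/8 -1/16 -1/32 | -3/128 -1/64 0 } ⇒ -7/256
edge 10 of 15 (B): { -1 -1/2 -1/4 -1/8 -1/16 -1/32 -7/256 | -3/128 -1/64 0 } ⇒ -13/512
edge 11 of 15 (R): { -1 -1/2 -1/4 -1/8 -1/16 -1/32 -7/256 | -13/512 -3/128 -1/64 0 } ⇒ -27/1024
edge 12 of 15 (B): { -1 -1/2 -1/4 -1/8 -1/16 -1/32 -7/256 -27/1024 | -13/512 -3/128 -1/64 0 } ⇒ -53/2048
edge 13 of 15 (B): { -1 -1/2 -1/4 -1/8 -1/16 -1/32 -7/256 -27/1024 -53/2048 | -13/512 -3/128 -1/64 0 } ⇒ -105/4096
edge 14 of 15 (B): { -1 -1/2 -1/4 -1/8 -1/16 -1/32 -7/256 -27/1024 -53/2048 -105/4096 | -13/512 -3/128 -1/64 0 } ⇒ -209/8192
edge 15 of 15 (R): { -1 -1/2 -1/4 -1/8 -1/16 -1/32 -7/256 -27/1024 -53/2048 -105/4096 | -209/8192 -13/512 -3/128 -1/64 0 } ⇒ -419/16384

-419/16384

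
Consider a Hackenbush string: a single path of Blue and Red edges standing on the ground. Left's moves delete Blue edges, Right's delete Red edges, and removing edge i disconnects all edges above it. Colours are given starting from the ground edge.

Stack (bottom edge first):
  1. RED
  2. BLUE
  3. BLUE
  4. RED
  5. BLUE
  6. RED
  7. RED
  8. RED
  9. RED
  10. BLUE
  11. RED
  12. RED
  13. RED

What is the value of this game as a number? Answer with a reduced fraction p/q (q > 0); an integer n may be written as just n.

-1519/4096

Recurse on prefixes of the 13-edge string RED BLUE BLUE RED BLUE RED RED RED RED BLUE RED RED RED:
edge 1 of 13 (RED): { (no moves) | 0 } -> -1
edge 2 of 13 (BLUE): { -1 | 0 } -> -1/2
edge 3 of 13 (BLUE): { -1,-1/2 | 0 } -> -1/4
edge 4 of 13 (RED): { -1,-1/2 | -1/4,0 } -> -3/8
edge 5 of 13 (BLUE): { -1,-1/2,-3/8 | -1/4,0 } -> -5/16
edge 6 of 13 (RED): { -1,-1/2,-3/8 | -5/16,-1/4,0 } -> -11/32
edge 7 of 13 (RED): { -1,-1/2,-3/8 | -11/32,-5/16,-1/4,0 } -> -23/64
edge 8 of 13 (RED): { -1,-1/2,-3/8 | -23/64,-11/32,-5/16,-1/4,0 } -> -47/128
edge 9 of 13 (RED): { -1,-1/2,-3/8 | -47/128,-23/64,-11/32,-5/16,-1/4,0 } -> -95/256
edge 10 of 13 (BLUE): { -1,-1/2,-3/8,-95/256 | -47/128,-23/64,-11/32,-5/16,-1/4,0 } -> -189/512
edge 11 of 13 (RED): { -1,-1/2,-3/8,-95/256 | -189/512,-47/128,-23/64,-11/32,-5/16,-1/4,0 } -> -379/1024
edge 12 of 13 (RED): { -1,-1/2,-3/8,-95/256 | -379/1024,-189/512,-47/128,-23/64,-11/32,-5/16,-1/4,0 } -> -759/2048
edge 13 of 13 (RED): { -1,-1/2,-3/8,-95/256 | -759/2048,-379/1024,-189/512,-47/128,-23/64,-11/32,-5/16,-1/4,0 } -> -1519/4096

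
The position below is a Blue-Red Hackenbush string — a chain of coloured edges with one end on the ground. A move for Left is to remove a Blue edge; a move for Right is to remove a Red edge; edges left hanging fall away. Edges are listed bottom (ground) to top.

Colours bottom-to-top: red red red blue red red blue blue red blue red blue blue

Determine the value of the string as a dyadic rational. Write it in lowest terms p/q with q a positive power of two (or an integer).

1 of 13 · r · max L −∞ · min R 0 — -1
2 of 13 · rr · max L −∞ · min R -1 — -2
3 of 13 · rrr · max L −∞ · min R -2 — -3
4 of 13 · rrrb · max L -3 · min R -2 — -5/2
5 of 13 · rrrbr · max L -3 · min R -5/2 — -11/4
6 of 13 · rrrbrr · max L -3 · min R -11/4 — -23/8
7 of 13 · rrrbrrb · max L -23/8 · min R -11/4 — -45/16
8 of 13 · rrrbrrbb · max L -45/16 · min R -11/4 — -89/32
9 of 13 · rrrbrrbbr · max L -45/16 · min R -89/32 — -179/64
10 of 13 · rrrbrrbbrb · max L -179/64 · min R -89/32 — -357/128
11 of 13 · rrrbrrbbrbr · max L -179/64 · min R -357/128 — -715/256
12 of 13 · rrrbrrbbrbrb · max L -715/256 · min R -357/128 — -1429/512
13 of 13 · rrrbrrbbrbrbb · max L -1429/512 · min R -357/128 — -2857/1024

-2857/1024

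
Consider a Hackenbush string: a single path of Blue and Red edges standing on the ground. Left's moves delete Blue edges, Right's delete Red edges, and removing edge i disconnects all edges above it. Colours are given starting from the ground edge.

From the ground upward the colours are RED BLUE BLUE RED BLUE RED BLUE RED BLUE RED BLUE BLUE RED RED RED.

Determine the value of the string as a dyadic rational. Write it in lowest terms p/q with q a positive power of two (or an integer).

-5455/16384

Prefix values for RED BLUE BLUE RED BLUE RED BLUE RED BLUE RED BLUE BLUE RED RED RED via {L|R} + simplicity:
R: Left { · }, Right { 0 } gives simplest -1
RB: Left { -1 }, Right { 0 } gives simplest -1/2
RBB: Left { -1; -1/2 }, Right { 0 } gives simplest -1/4
RBBR: Left { -1; -1/2 }, Right { -1/4; 0 } gives simplest -3/8
RBBRB: Left { -1; -1/2; -3/8 }, Right { -1/4; 0 } gives simplest -5/16
RBBRBR: Left { -1; -1/2; -3/8 }, Right { -5/16; -1/4; 0 } gives simplest -11/32
RBBRBRB: Left { -1; -1/2; -3/8; -11/32 }, Right { -5/16; -1/4; 0 } gives simplest -21/64
RBBRBRBR: Left { -1; -1/2; -3/8; -11/32 }, Right { -21/64; -5/16; -1/4; 0 } gives simplest -43/128
RBBRBRBRB: Left { -1; -1/2; -3/8; -11/32; -43/128 }, Right { -21/64; -5/16; -1/4; 0 } gives simplest -85/256
RBBRBRBRBR: Left { -1; -1/2; -3/8; -11/32; -43/128 }, Right { -85/256; -21/64; -5/16; -1/4; 0 } gives simplest -171/512
RBBRBRBRBRB: Left { -1; -1/2; -3/8; -11/32; -43/128; -171/512 }, Right { -85/256; -21/64; -5/16; -1/4; 0 } gives simplest -341/1024
RBBRBRBRBRBB: Left { -1; -1/2; -3/8; -11/32; -43/128; -171/512; -341/1024 }, Right { -85/256; -21/64; -5/16; -1/4; 0 } gives simplest -681/2048
RBBRBRBRBRBBR: Left { -1; -1/2; -3/8; -11/32; -43/128; -171/512; -341/1024 }, Right { -681/2048; -85/256; -21/64; -5/16; -1/4; 0 } gives simplest -1363/4096
RBBRBRBRBRBBRR: Left { -1; -1/2; -3/8; -11/32; -43/128; -171/512; -341/1024 }, Right { -1363/4096; -681/2048; -85/256; -21/64; -5/16; -1/4; 0 } gives simplest -2727/8192
RBBRBRBRBRBBRRR: Left { -1; -1/2; -3/8; -11/32; -43/128; -171/512; -341/1024 }, Right { -2727/8192; -1363/4096; -681/2048; -85/256; -21/64; -5/16; -1/4; 0 } gives simplest -5455/16384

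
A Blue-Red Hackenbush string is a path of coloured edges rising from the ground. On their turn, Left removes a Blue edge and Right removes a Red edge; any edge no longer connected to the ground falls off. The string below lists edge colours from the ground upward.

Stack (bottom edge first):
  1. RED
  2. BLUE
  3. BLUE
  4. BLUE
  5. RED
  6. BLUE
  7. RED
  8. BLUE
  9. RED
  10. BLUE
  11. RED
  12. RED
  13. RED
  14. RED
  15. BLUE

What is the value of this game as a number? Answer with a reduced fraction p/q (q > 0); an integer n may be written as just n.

Recurse on prefixes of the 15-edge string RED BLUE BLUE BLUE RED BLUE RED BLUE RED BLUE RED RED RED RED BLUE:
edge 1 of 15 (RED): { none | 0 } gives -1
edge 2 of 15 (BLUE): { -1 | 0 } gives -1/2
edge 3 of 15 (BLUE): { -1,-1/2 | 0 } gives -1/4
edge 4 of 15 (BLUE): { -1,-1/2,-1/4 | 0 } gives -1/8
edge 5 of 15 (RED): { -1,-1/2,-1/4 | -1/8,0 } gives -3/16
edge 6 of 15 (BLUE): { -1,-1/2,-1/4,-3/16 | -1/8,0 } gives -5/32
edge 7 of 15 (RED): { -1,-1/2,-1/4,-3/16 | -5/32,-1/8,0 } gives -11/64
edge 8 of 15 (BLUE): { -1,-1/2,-1/4,-3/16,-11/64 | -5/32,-1/8,0 } gives -21/128
edge 9 of 15 (RED): { -1,-1/2,-1/4,-3/16,-11/64 | -21/128,-5/32,-1/8,0 } gives -43/256
edge 10 of 15 (BLUE): { -1,-1/2,-1/4,-3/16,-11/64,-43/256 | -21/128,-5/32,-1/8,0 } gives -85/512
edge 11 of 15 (RED): { -1,-1/2,-1/4,-3/16,-11/64,-43/256 | -85/512,-21/128,-5/32,-1/8,0 } gives -171/1024
edge 12 of 15 (RED): { -1,-1/2,-1/4,-3/16,-11/64,-43/256 | -171/1024,-85/512,-21/128,-5/32,-1/8,0 } gives -343/2048
edge 13 of 15 (RED): { -1,-1/2,-1/4,-3/16,-11/64,-43/256 | -343/2048,-171/1024,-85/512,-21/128,-5/32,-1/8,0 } gives -687/4096
edge 14 of 15 (RED): { -1,-1/2,-1/4,-3/16,-11/64,-43/256 | -687/4096,-343/2048,-171/1024,-85/512,-21/128,-5/32,-1/8,0 } gives -1375/8192
edge 15 of 15 (BLUE): { -1,-1/2,-1/4,-3/16,-11/64,-43/256,-1375/8192 | -687/4096,-343/2048,-171/1024,-85/512,-21/128,-5/32,-1/8,0 } gives -2749/16384

-2749/16384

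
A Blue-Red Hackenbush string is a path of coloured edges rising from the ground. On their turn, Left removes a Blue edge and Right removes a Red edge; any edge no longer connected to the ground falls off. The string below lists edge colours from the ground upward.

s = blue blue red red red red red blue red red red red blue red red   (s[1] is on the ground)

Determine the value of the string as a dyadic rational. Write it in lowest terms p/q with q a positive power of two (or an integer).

Build val(s[:k]) for k = 1..15, string s = blue blue red red red red red blue red red red red blue red red.
val_1 [b]  L=[0]  R=[·]  => 1
val_2 [bb]  L=[0 1]  R=[·]  => 2
val_3 [bbr]  L=[0 1]  R=[2]  => 3/2
val_4 [bbrr]  L=[0 1]  R=[3/2 2]  => 5/4
val_5 [bbrrr]  L=[0 1]  R=[5/4 3/2 2]  => 9/8
val_6 [bbrrrr]  L=[0 1]  R=[9/8 5/4 3/2 2]  => 17/16
val_7 [bbrrrrr]  L=[0 1]  R=[17/16 9/8 5/4 3/2 2]  => 33/32
val_8 [bbrrrrrb]  L=[0 1 33/32]  R=[17/16 9/8 5/4 3/2 2]  => 67/64
val_9 [bbrrrrrbr]  L=[0 1 33/32]  R=[67/64 17/16 9/8 5/4 3/2 2]  => 133/128
val_10 [bbrrrrrbrr]  L=[0 1 33/32]  R=[133/128 67/64 17/16 9/8 5/4 3/2 2]  => 265/256
val_11 [bbrrrrrbrrr]  L=[0 1 33/32]  R=[265/256 133/128 67/64 17/16 9/8 5/4 3/2 2]  => 529/512
val_12 [bbrrrrrbrrrr]  L=[0 1 33/32]  R=[529/512 265/256 133/128 67/64 17/16 9/8 5/4 3/2 2]  => 1057/1024
val_13 [bbrrrrrbrrrrb]  L=[0 1 33/32 1057/1024]  R=[529/512 265/256 133/128 67/64 17/16 9/8 5/4 3/2 2]  => 2115/2048
val_14 [bbrrrrrbrrrrbr]  L=[0 1 33/32 1057/1024]  R=[2115/2048 529/512 265/256 133/128 67/64 17/16 9/8 5/4 3/2 2]  => 4229/4096
val_15 [bbrrrrrbrrrrbrr]  L=[0 1 33/32 1057/1024]  R=[4229/4096 2115/2048 529/512 265/256 133/128 67/64 17/16 9/8 5/4 3/2 2]  => 8457/8192

8457/8192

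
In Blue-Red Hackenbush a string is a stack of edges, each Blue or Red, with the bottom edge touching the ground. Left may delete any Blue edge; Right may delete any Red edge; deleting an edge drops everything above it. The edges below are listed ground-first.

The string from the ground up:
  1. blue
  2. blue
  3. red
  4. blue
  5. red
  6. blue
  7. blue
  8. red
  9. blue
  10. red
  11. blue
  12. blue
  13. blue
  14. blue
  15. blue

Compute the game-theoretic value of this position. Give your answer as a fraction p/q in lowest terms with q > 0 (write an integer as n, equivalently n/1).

step 1: add blue to get b; options L={ 0 } R={ ∅ } so 1
step 2: add blue to get bb; options L={ 0; 1 } R={ ∅ } so 2
step 3: add red to get bbr; options L={ 0; 1 } R={ 2 } so 3/2
step 4: add blue to get bbrb; options L={ 0; 1; 3/2 } R={ 2 } so 7/4
step 5: add red to get bbrbr; options L={ 0; 1; 3/2 } R={ 7/4; 2 } so 13/8
step 6: add blue to get bbrbrb; options L={ 0; 1; 3/2; 13/8 } R={ 7/4; 2 } so 27/16
step 7: add blue to get bbrbrbb; options L={ 0; 1; 3/2; 13/8; 27/16 } R={ 7/4; 2 } so 55/32
step 8: add red to get bbrbrbbr; options L={ 0; 1; 3/2; 13/8; 27/16 } R={ 55/32; 7/4; 2 } so 109/64
step 9: add blue to get bbrbrbbrb; options L={ 0; 1; 3/2; 13/8; 27/16; 109/64 } R={ 55/32; 7/4; 2 } so 219/128
step 10: add red to get bbrbrbbrbr; options L={ 0; 1; 3/2; 13/8; 27/16; 109/64 } R={ 219/128; 55/32; 7/4; 2 } so 437/256
step 11: add blue to get bbrbrbbrbrb; options L={ 0; 1; 3/2; 13/8; 27/16; 109/64; 437/256 } R={ 219/128; 55/32; 7/4; 2 } so 875/512
step 12: add blue to get bbrbrbbrbrbb; options L={ 0; 1; 3/2; 13/8; 27/16; 109/64; 437/256; 875/512 } R={ 219/128; 55/32; 7/4; 2 } so 1751/1024
step 13: add blue to get bbrbrbbrbrbbb; options L={ 0; 1; 3/2; 13/8; 27/16; 109/64; 437/256; 875/512; 1751/1024 } R={ 219/128; 55/32; 7/4; 2 } so 3503/2048
step 14: add blue to get bbrbrbbrbrbbbb; options L={ 0; 1; 3/2; 13/8; 27/16; 109/64; 437/256; 875/512; 1751/1024; 3503/2048 } R={ 219/128; 55/32; 7/4; 2 } so 7007/4096
step 15: add blue to get bbrbrbbrbrbbbbb; options L={ 0; 1; 3/2; 13/8; 27/16; 109/64; 437/256; 875/512; 1751/1024; 3503/2048; 7007/4096 } R={ 219/128; 55/32; 7/4; 2 } so 14015/8192

14015/8192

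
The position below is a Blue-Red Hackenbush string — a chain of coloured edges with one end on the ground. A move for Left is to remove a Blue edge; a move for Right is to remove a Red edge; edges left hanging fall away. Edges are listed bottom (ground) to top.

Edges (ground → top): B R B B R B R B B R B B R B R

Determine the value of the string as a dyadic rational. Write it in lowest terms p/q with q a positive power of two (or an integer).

13749/16384

Recurse on prefixes of the 15-edge string B R B B R B R B B R B B R B R:
edge 1 of 15 (B): { 0 |  } → 1
edge 2 of 15 (R): { 0 | 1 } → 1/2
edge 3 of 15 (B): { 0, 1/2 | 1 } → 3/4
edge 4 of 15 (B): { 0, 1/2, 3/4 | 1 } → 7/8
edge 5 of 15 (R): { 0, 1/2, 3/4 | 7/8, 1 } → 13/16
edge 6 of 15 (B): { 0, 1/2, 3/4, 13/16 | 7/8, 1 } → 27/32
edge 7 of 15 (R): { 0, 1/2, 3/4, 13/16 | 27/32, 7/8, 1 } → 53/64
edge 8 of 15 (B): { 0, 1/2, 3/4, 13/16, 53/64 | 27/32, 7/8, 1 } → 107/128
edge 9 of 15 (B): { 0, 1/2, 3/4, 13/16, 53/64, 107/128 | 27/32, 7/8, 1 } → 215/256
edge 10 of 15 (R): { 0, 1/2, 3/4, 13/16, 53/64, 107/128 | 215/256, 27/32, 7/8, 1 } → 429/512
edge 11 of 15 (B): { 0, 1/2, 3/4, 13/16, 53/64, 107/128, 429/512 | 215/256, 27/32, 7/8, 1 } → 859/1024
edge 12 of 15 (B): { 0, 1/2, 3/4, 13/16, 53/64, 107/128, 429/512, 859/1024 | 215/256, 27/32, 7/8, 1 } → 1719/2048
edge 13 of 15 (R): { 0, 1/2, 3/4, 13/16, 53/64, 107/128, 429/512, 859/1024 | 1719/2048, 215/256, 27/32, 7/8, 1 } → 3437/4096
edge 14 of 15 (B): { 0, 1/2, 3/4, 13/16, 53/64, 107/128, 429/512, 859/1024, 3437/4096 | 1719/2048, 215/256, 27/32, 7/8, 1 } → 6875/8192
edge 15 of 15 (R): { 0, 1/2, 3/4, 13/16, 53/64, 107/128, 429/512, 859/1024, 3437/4096 | 6875/8192, 1719/2048, 215/256, 27/32, 7/8, 1 } → 13749/16384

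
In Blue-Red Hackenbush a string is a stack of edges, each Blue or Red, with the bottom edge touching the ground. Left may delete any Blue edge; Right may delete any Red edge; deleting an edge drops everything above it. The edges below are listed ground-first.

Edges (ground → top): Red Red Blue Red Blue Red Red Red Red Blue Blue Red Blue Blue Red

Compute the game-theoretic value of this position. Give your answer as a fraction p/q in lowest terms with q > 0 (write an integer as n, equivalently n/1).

-14227/8192

Recurse on prefixes of the 15-edge string Red Red Blue Red Blue Red Red Red Red Blue Blue Red Blue Blue Red:
edge 1 of 15 (Red): { none | 0 } = -1
edge 2 of 15 (Red): { none | -1,0 } = -2
edge 3 of 15 (Blue): { -2 | -1,0 } = -3/2
edge 4 of 15 (Red): { -2 | -3/2,-1,0 } = -7/4
edge 5 of 15 (Blue): { -2,-7/4 | -3/2,-1,0 } = -13/8
edge 6 of 15 (Red): { -2,-7/4 | -13/8,-3/2,-1,0 } = -27/16
edge 7 of 15 (Red): { -2,-7/4 | -27/16,-13/8,-3/2,-1,0 } = -55/32
edge 8 of 15 (Red): { -2,-7/4 | -55/32,-27/16,-13/8,-3/2,-1,0 } = -111/64
edge 9 of 15 (Red): { -2,-7/4 | -111/64,-55/32,-27/16,-13/8,-3/2,-1,0 } = -223/128
edge 10 of 15 (Blue): { -2,-7/4,-223/128 | -111/64,-55/32,-27/16,-13/8,-3/2,-1,0 } = -445/256
edge 11 of 15 (Blue): { -2,-7/4,-223/128,-445/256 | -111/64,-55/32,-27/16,-13/8,-3/2,-1,0 } = -889/512
edge 12 of 15 (Red): { -2,-7/4,-223/128,-445/256 | -889/512,-111/64,-55/32,-27/16,-13/8,-3/2,-1,0 } = -1779/1024
edge 13 of 15 (Blue): { -2,-7/4,-223/128,-445/256,-1779/1024 | -889/512,-111/64,-55/32,-27/16,-13/8,-3/2,-1,0 } = -3557/2048
edge 14 of 15 (Blue): { -2,-7/4,-223/128,-445/256,-1779/1024,-3557/2048 | -889/512,-111/64,-55/32,-27/16,-13/8,-3/2,-1,0 } = -7113/4096
edge 15 of 15 (Red): { -2,-7/4,-223/128,-445/256,-1779/1024,-3557/2048 | -7113/4096,-889/512,-111/64,-55/32,-27/16,-13/8,-3/2,-1,0 } = -14227/8192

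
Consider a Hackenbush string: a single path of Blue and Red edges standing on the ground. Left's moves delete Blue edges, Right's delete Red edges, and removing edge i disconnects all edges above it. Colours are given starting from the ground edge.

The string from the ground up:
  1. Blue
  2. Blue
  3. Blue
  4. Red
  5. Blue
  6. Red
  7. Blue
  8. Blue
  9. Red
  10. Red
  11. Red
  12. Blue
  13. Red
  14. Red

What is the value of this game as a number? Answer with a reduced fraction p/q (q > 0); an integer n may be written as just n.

step 1: add Blue to get B; options L={ 0 } R={ (no moves) } gives 1
step 2: add Blue to get BB; options L={ 0, 1 } R={ (no moves) } gives 2
step 3: add Blue to get BBB; options L={ 0, 1, 2 } R={ (no moves) } gives 3
step 4: add Red to get BBBR; options L={ 0, 1, 2 } R={ 3 } gives 5/2
step 5: add Blue to get BBBRB; options L={ 0, 1, 2, 5/2 } R={ 3 } gives 11/4
step 6: add Red to get BBBRBR; options L={ 0, 1, 2, 5/2 } R={ 11/4, 3 } gives 21/8
step 7: add Blue to get BBBRBRB; options L={ 0, 1, 2, 5/2, 21/8 } R={ 11/4, 3 } gives 43/16
step 8: add Blue to get BBBRBRBB; options L={ 0, 1, 2, 5/2, 21/8, 43/16 } R={ 11/4, 3 } gives 87/32
step 9: add Red to get BBBRBRBBR; options L={ 0, 1, 2, 5/2, 21/8, 43/16 } R={ 87/32, 11/4, 3 } gives 173/64
step 10: add Red to get BBBRBRBBRR; options L={ 0, 1, 2, 5/2, 21/8, 43/16 } R={ 173/64, 87/32, 11/4, 3 } gives 345/128
step 11: add Red to get BBBRBRBBRRR; options L={ 0, 1, 2, 5/2, 21/8, 43/16 } R={ 345/128, 173/64, 87/32, 11/4, 3 } gives 689/256
step 12: add Blue to get BBBRBRBBRRRB; options L={ 0, 1, 2, 5/2, 21/8, 43/16, 689/256 } R={ 345/128, 173/64, 87/32, 11/4, 3 } gives 1379/512
step 13: add Red to get BBBRBRBBRRRBR; options L={ 0, 1, 2, 5/2, 21/8, 43/16, 689/256 } R={ 1379/512, 345/128, 173/64, 87/32, 11/4, 3 } gives 2757/1024
step 14: add Red to get BBBRBRBBRRRBRR; options L={ 0, 1, 2, 5/2, 21/8, 43/16, 689/256 } R={ 2757/1024, 1379/512, 345/128, 173/64, 87/32, 11/4, 3 } gives 5513/2048

5513/2048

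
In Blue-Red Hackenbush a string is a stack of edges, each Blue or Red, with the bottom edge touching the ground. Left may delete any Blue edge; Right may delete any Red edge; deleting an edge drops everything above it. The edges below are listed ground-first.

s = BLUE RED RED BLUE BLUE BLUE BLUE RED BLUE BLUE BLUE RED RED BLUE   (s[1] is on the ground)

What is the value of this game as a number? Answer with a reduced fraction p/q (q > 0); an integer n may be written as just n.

Build g(s[:k]) for k = 1..14, string s = BLUE RED RED BLUE BLUE BLUE BLUE RED BLUE BLUE BLUE RED RED BLUE.
edge 1 of 14 (BLUE): { 0 | none } => 1
edge 2 of 14 (RED): { 0 | 1 } => 1/2
edge 3 of 14 (RED): { 0 | 1/2; 1 } => 1/4
edge 4 of 14 (BLUE): { 0; 1/4 | 1/2; 1 } => 3/8
edge 5 of 14 (BLUE): { 0; 1/4; 3/8 | 1/2; 1 } => 7/16
edge 6 of 14 (BLUE): { 0; 1/4; 3/8; 7/16 | 1/2; 1 } => 15/32
edge 7 of 14 (BLUE): { 0; 1/4; 3/8; 7/16; 15/32 | 1/2; 1 } => 31/64
edge 8 of 14 (RED): { 0; 1/4; 3/8; 7/16; 15/32 | 31/64; 1/2; 1 } => 61/128
edge 9 of 14 (BLUE): { 0; 1/4; 3/8; 7/16; 15/32; 61/128 | 31/64; 1/2; 1 } => 123/256
edge 10 of 14 (BLUE): { 0; 1/4; 3/8; 7/16; 15/32; 61/128; 123/256 | 31/64; 1/2; 1 } => 247/512
edge 11 of 14 (BLUE): { 0; 1/4; 3/8; 7/16; 15/32; 61/128; 123/256; 247/512 | 31/64; 1/2; 1 } => 495/1024
edge 12 of 14 (RED): { 0; 1/4; 3/8; 7/16; 15/32; 61/128; 123/256; 247/512 | 495/1024; 31/64; 1/2; 1 } => 989/2048
edge 13 of 14 (RED): { 0; 1/4; 3/8; 7/16; 15/32; 61/128; 123/256; 247/512 | 989/2048; 495/1024; 31/64; 1/2; 1 } => 1977/4096
edge 14 of 14 (BLUE): { 0; 1/4; 3/8; 7/16; 15/32; 61/128; 123/256; 247/512; 1977/4096 | 989/2048; 495/1024; 31/64; 1/2; 1 } => 3955/8192

3955/8192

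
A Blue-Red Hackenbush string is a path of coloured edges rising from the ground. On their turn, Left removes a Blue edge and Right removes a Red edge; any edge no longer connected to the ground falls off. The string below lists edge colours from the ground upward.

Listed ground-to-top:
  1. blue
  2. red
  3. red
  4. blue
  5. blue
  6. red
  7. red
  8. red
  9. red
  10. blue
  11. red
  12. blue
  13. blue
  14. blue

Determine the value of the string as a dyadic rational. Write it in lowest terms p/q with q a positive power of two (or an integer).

3119/8192

Build v(s[:k]) for k = 1..14, string s = blue red red blue blue red red red red blue red blue blue blue.
v(b) = { 0 | — } so 1
v(br) = { 0 | 1 } so 1/2
v(brr) = { 0 | 1/2,1 } so 1/4
v(brrb) = { 0,1/4 | 1/2,1 } so 3/8
v(brrbb) = { 0,1/4,3/8 | 1/2,1 } so 7/16
v(brrbbr) = { 0,1/4,3/8 | 7/16,1/2,1 } so 13/32
v(brrbbrr) = { 0,1/4,3/8 | 13/32,7/16,1/2,1 } so 25/64
v(brrbbrrr) = { 0,1/4,3/8 | 25/64,13/32,7/16,1/2,1 } so 49/128
v(brrbbrrrr) = { 0,1/4,3/8 | 49/128,25/64,13/32,7/16,1/2,1 } so 97/256
v(brrbbrrrrb) = { 0,1/4,3/8,97/256 | 49/128,25/64,13/32,7/16,1/2,1 } so 195/512
v(brrbbrrrrbr) = { 0,1/4,3/8,97/256 | 195/512,49/128,25/64,13/32,7/16,1/2,1 } so 389/1024
v(brrbbrrrrbrb) = { 0,1/4,3/8,97/256,389/1024 | 195/512,49/128,25/64,13/32,7/16,1/2,1 } so 779/2048
v(brrbbrrrrbrbb) = { 0,1/4,3/8,97/256,389/1024,779/2048 | 195/512,49/128,25/64,13/32,7/16,1/2,1 } so 1559/4096
v(brrbbrrrrbrbbb) = { 0,1/4,3/8,97/256,389/1024,779/2048,1559/4096 | 195/512,49/128,25/64,13/32,7/16,1/2,1 } so 3119/8192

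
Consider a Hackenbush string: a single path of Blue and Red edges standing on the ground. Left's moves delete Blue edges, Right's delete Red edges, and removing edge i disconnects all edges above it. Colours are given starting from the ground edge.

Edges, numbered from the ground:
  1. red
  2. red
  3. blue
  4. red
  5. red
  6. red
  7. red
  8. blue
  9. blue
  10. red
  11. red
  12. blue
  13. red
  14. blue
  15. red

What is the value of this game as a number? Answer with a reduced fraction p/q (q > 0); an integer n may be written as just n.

r: Left { (no moves) }, Right { 0 } ⇒ simplest -1
rr: Left { (no moves) }, Right { -1; 0 } ⇒ simplest -2
rrb: Left { -2 }, Right { -1; 0 } ⇒ simplest -3/2
rrbr: Left { -2 }, Right { -3/2; -1; 0 } ⇒ simplest -7/4
rrbrr: Left { -2 }, Right { -7/4; -3/2; -1; 0 } ⇒ simplest -15/8
rrbrrr: Left { -2 }, Right { -15/8; -7/4; -3/2; -1; 0 } ⇒ simplest -31/16
rrbrrrr: Left { -2 }, Right { -31/16; -15/8; -7/4; -3/2; -1; 0 } ⇒ simplest -63/32
rrbrrrrb: Left { -2; -63/32 }, Right { -31/16; -15/8; -7/4; -3/2; -1; 0 } ⇒ simplest -125/64
rrbrrrrbb: Left { -2; -63/32; -125/64 }, Right { -31/16; -15/8; -7/4; -3/2; -1; 0 } ⇒ simplest -249/128
rrbrrrrbbr: Left { -2; -63/32; -125/64 }, Right { -249/128; -31/16; -15/8; -7/4; -3/2; -1; 0 } ⇒ simplest -499/256
rrbrrrrbbrr: Left { -2; -63/32; -125/64 }, Right { -499/256; -249/128; -31/16; -15/8; -7/4; -3/2; -1; 0 } ⇒ simplest -999/512
rrbrrrrbbrrb: Left { -2; -63/32; -125/64; -999/512 }, Right { -499/256; -249/128; -31/16; -15/8; -7/4; -3/2; -1; 0 } ⇒ simplest -1997/1024
rrbrrrrbbrrbr: Left { -2; -63/32; -125/64; -999/512 }, Right { -1997/1024; -499/256; -249/128; -31/16; -15/8; -7/4; -3/2; -1; 0 } ⇒ simplest -3995/2048
rrbrrrrbbrrbrb: Left { -2; -63/32; -125/64; -999/512; -3995/2048 }, Right { -1997/1024; -499/256; -249/128; -31/16; -15/8; -7/4; -3/2; -1; 0 } ⇒ simplest -7989/4096
rrbrrrrbbrrbrbr: Left { -2; -63/32; -125/64; -999/512; -3995/2048 }, Right { -7989/4096; -1997/1024; -499/256; -249/128; -31/16; -15/8; -7/4; -3/2; -1; 0 } ⇒ simplest -15979/8192

-15979/8192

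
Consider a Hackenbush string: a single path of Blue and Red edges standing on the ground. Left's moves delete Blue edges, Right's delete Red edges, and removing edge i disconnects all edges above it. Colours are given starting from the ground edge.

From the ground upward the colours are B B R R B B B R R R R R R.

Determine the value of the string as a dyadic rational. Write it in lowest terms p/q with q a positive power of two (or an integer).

value(B) = { 0 | — } -> 1
value(BB) = { 0, 1 | — } -> 2
value(BBR) = { 0, 1 | 2 } -> 3/2
value(BBRR) = { 0, 1 | 3/2, 2 } -> 5/4
value(BBRRB) = { 0, 1, 5/4 | 3/2, 2 } -> 11/8
value(BBRRBB) = { 0, 1, 5/4, 11/8 | 3/2, 2 } -> 23/16
value(BBRRBBB) = { 0, 1, 5/4, 11/8, 23/16 | 3/2, 2 } -> 47/32
value(BBRRBBBR) = { 0, 1, 5/4, 11/8, 23/16 | 47/32, 3/2, 2 } -> 93/64
value(BBRRBBBRR) = { 0, 1, 5/4, 11/8, 23/16 | 93/64, 47/32, 3/2, 2 } -> 185/128
value(BBRRBBBRRR) = { 0, 1, 5/4, 11/8, 23/16 | 185/128, 93/64, 47/32, 3/2, 2 } -> 369/256
value(BBRRBBBRRRR) = { 0, 1, 5/4, 11/8, 23/16 | 369/256, 185/128, 93/64, 47/32, 3/2, 2 } -> 737/512
value(BBRRBBBRRRRR) = { 0, 1, 5/4, 11/8, 23/16 | 737/512, 369/256, 185/128, 93/64, 47/32, 3/2, 2 } -> 1473/1024
value(BBRRBBBRRRRRR) = { 0, 1, 5/4, 11/8, 23/16 | 1473/1024, 737/512, 369/256, 185/128, 93/64, 47/32, 3/2, 2 } -> 2945/2048

2945/2048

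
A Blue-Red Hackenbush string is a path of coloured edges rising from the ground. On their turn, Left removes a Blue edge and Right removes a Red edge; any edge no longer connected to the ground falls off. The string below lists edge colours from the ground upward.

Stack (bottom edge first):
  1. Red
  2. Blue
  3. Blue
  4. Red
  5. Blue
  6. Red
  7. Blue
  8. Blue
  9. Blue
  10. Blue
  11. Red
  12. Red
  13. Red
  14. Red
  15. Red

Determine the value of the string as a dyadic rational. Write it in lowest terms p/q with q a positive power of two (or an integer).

Recurse on prefixes of the 15-edge string Red Blue Blue Red Blue Red Blue Blue Blue Blue Red Red Red Red Red:
val_1 [R]  L=[·]  R=[0]  ⇒ -1
val_2 [RB]  L=[-1]  R=[0]  ⇒ -1/2
val_3 [RBB]  L=[-1,-1/2]  R=[0]  ⇒ -1/4
val_4 [RBBR]  L=[-1,-1/2]  R=[-1/4,0]  ⇒ -3/8
val_5 [RBBRB]  L=[-1,-1/2,-3/8]  R=[-1/4,0]  ⇒ -5/16
val_6 [RBBRBR]  L=[-1,-1/2,-3/8]  R=[-5/16,-1/4,0]  ⇒ -11/32
val_7 [RBBRBRB]  L=[-1,-1/2,-3/8,-11/32]  R=[-5/16,-1/4,0]  ⇒ -21/64
val_8 [RBBRBRBB]  L=[-1,-1/2,-3/8,-11/32,-21/64]  R=[-5/16,-1/4,0]  ⇒ -41/128
val_9 [RBBRBRBBB]  L=[-1,-1/2,-3/8,-11/32,-21/64,-41/128]  R=[-5/16,-1/4,0]  ⇒ -81/256
val_10 [RBBRBRBBBB]  L=[-1,-1/2,-3/8,-11/32,-21/64,-41/128,-81/256]  R=[-5/16,-1/4,0]  ⇒ -161/512
val_11 [RBBRBRBBBBR]  L=[-1,-1/2,-3/8,-11/32,-21/64,-41/128,-81/256]  R=[-161/512,-5/16,-1/4,0]  ⇒ -323/1024
val_12 [RBBRBRBBBBRR]  L=[-1,-1/2,-3/8,-11/32,-21/64,-41/128,-81/256]  R=[-323/1024,-161/512,-5/16,-1/4,0]  ⇒ -647/2048
val_13 [RBBRBRBBBBRRR]  L=[-1,-1/2,-3/8,-11/32,-21/64,-41/128,-81/256]  R=[-647/2048,-323/1024,-161/512,-5/16,-1/4,0]  ⇒ -1295/4096
val_14 [RBBRBRBBBBRRRR]  L=[-1,-1/2,-3/8,-11/32,-21/64,-41/128,-81/256]  R=[-1295/4096,-647/2048,-323/1024,-161/512,-5/16,-1/4,0]  ⇒ -2591/8192
val_15 [RBBRBRBBBBRRRRR]  L=[-1,-1/2,-3/8,-11/32,-21/64,-41/128,-81/256]  R=[-2591/8192,-1295/4096,-647/2048,-323/1024,-161/512,-5/16,-1/4,0]  ⇒ -5183/16384

-5183/16384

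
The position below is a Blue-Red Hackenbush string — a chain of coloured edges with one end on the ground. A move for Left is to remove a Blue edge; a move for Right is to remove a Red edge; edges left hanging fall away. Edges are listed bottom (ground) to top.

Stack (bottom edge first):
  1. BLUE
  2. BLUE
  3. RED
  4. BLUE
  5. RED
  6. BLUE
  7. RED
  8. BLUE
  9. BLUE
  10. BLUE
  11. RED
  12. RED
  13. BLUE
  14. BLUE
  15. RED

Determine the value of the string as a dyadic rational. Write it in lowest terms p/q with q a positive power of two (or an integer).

13773/8192

step 1: add BLUE to get B; options L={ 0 } R={  } = 1
step 2: add BLUE to get BB; options L={ 0, 1 } R={  } = 2
step 3: add RED to get BBR; options L={ 0, 1 } R={ 2 } = 3/2
step 4: add BLUE to get BBRB; options L={ 0, 1, 3/2 } R={ 2 } = 7/4
step 5: add RED to get BBRBR; options L={ 0, 1, 3/2 } R={ 7/4, 2 } = 13/8
step 6: add BLUE to get BBRBRB; options L={ 0, 1, 3/2, 13/8 } R={ 7/4, 2 } = 27/16
step 7: add RED to get BBRBRBR; options L={ 0, 1, 3/2, 13/8 } R={ 27/16, 7/4, 2 } = 53/32
step 8: add BLUE to get BBRBRBRB; options L={ 0, 1, 3/2, 13/8, 53/32 } R={ 27/16, 7/4, 2 } = 107/64
step 9: add BLUE to get BBRBRBRBB; options L={ 0, 1, 3/2, 13/8, 53/32, 107/64 } R={ 27/16, 7/4, 2 } = 215/128
step 10: add BLUE to get BBRBRBRBBB; options L={ 0, 1, 3/2, 13/8, 53/32, 107/64, 215/128 } R={ 27/16, 7/4, 2 } = 431/256
step 11: add RED to get BBRBRBRBBBR; options L={ 0, 1, 3/2, 13/8, 53/32, 107/64, 215/128 } R={ 431/256, 27/16, 7/4, 2 } = 861/512
step 12: add RED to get BBRBRBRBBBRR; options L={ 0, 1, 3/2, 13/8, 53/32, 107/64, 215/128 } R={ 861/512, 431/256, 27/16, 7/4, 2 } = 1721/1024
step 13: add BLUE to get BBRBRBRBBBRRB; options L={ 0, 1, 3/2, 13/8, 53/32, 107/64, 215/128, 1721/1024 } R={ 861/512, 431/256, 27/16, 7/4, 2 } = 3443/2048
step 14: add BLUE to get BBRBRBRBBBRRBB; options L={ 0, 1, 3/2, 13/8, 53/32, 107/64, 215/128, 1721/1024, 3443/2048 } R={ 861/512, 431/256, 27/16, 7/4, 2 } = 6887/4096
step 15: add RED to get BBRBRBRBBBRRBBR; options L={ 0, 1, 3/2, 13/8, 53/32, 107/64, 215/128, 1721/1024, 3443/2048 } R={ 6887/4096, 861/512, 431/256, 27/16, 7/4, 2 } = 13773/8192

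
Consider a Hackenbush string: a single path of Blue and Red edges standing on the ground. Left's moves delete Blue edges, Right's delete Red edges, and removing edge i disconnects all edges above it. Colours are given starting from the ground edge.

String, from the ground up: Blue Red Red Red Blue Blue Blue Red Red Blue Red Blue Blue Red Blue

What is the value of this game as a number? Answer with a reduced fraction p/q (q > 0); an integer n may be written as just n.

1 of 15 · B · max L 0 · min R +∞ so 1
2 of 15 · BR · max L 0 · min R 1 so 1/2
3 of 15 · BRR · max L 0 · min R 1/2 so 1/4
4 of 15 · BRRR · max L 0 · min R 1/4 so 1/8
5 of 15 · BRRRB · max L 1/8 · min R 1/4 so 3/16
6 of 15 · BRRRBB · max L 3/16 · min R 1/4 so 7/32
7 of 15 · BRRRBBB · max L 7/32 · min R 1/4 so 15/64
8 of 15 · BRRRBBBR · max L 7/32 · min R 15/64 so 29/128
9 of 15 · BRRRBBBRR · max L 7/32 · min R 29/128 so 57/256
10 of 15 · BRRRBBBRRB · max L 57/256 · min R 29/128 so 115/512
11 of 15 · BRRRBBBRRBR · max L 57/256 · min R 115/512 so 229/1024
12 of 15 · BRRRBBBRRBRB · max L 229/1024 · min R 115/512 so 459/2048
13 of 15 · BRRRBBBRRBRBB · max L 459/2048 · min R 115/512 so 919/4096
14 of 15 · BRRRBBBRRBRBBR · max L 459/2048 · min R 919/4096 so 1837/8192
15 of 15 · BRRRBBBRRBRBBRB · max L 1837/8192 · min R 919/4096 so 3675/16384

3675/16384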